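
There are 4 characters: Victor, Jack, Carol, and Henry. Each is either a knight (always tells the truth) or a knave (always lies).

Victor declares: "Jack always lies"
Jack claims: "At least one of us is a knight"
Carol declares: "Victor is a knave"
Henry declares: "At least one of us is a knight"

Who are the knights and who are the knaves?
Victor is a knave.
Jack is a knight.
Carol is a knight.
Henry is a knight.

Verification:
- Victor (knave) says "Jack always lies" - this is FALSE (a lie) because Jack is a knight.
- Jack (knight) says "At least one of us is a knight" - this is TRUE because Jack, Carol, and Henry are knights.
- Carol (knight) says "Victor is a knave" - this is TRUE because Victor is a knave.
- Henry (knight) says "At least one of us is a knight" - this is TRUE because Jack, Carol, and Henry are knights.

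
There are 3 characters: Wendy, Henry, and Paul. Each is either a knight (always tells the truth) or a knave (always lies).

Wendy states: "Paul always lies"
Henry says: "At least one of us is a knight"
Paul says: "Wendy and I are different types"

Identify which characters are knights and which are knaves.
Wendy is a knave.
Henry is a knight.
Paul is a knight.

Verification:
- Wendy (knave) says "Paul always lies" - this is FALSE (a lie) because Paul is a knight.
- Henry (knight) says "At least one of us is a knight" - this is TRUE because Henry and Paul are knights.
- Paul (knight) says "Wendy and I are different types" - this is TRUE because Paul is a knight and Wendy is a knave.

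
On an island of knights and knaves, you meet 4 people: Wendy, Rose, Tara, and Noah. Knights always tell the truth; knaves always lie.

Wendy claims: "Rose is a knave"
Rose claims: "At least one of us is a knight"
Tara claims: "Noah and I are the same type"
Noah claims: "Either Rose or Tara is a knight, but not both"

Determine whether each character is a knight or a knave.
Wendy is a knave.
Rose is a knight.
Tara is a knave.
Noah is a knight.

Verification:
- Wendy (knave) says "Rose is a knave" - this is FALSE (a lie) because Rose is a knight.
- Rose (knight) says "At least one of us is a knight" - this is TRUE because Rose and Noah are knights.
- Tara (knave) says "Noah and I are the same type" - this is FALSE (a lie) because Tara is a knave and Noah is a knight.
- Noah (knight) says "Either Rose or Tara is a knight, but not both" - this is TRUE because Rose is a knight and Tara is a knave.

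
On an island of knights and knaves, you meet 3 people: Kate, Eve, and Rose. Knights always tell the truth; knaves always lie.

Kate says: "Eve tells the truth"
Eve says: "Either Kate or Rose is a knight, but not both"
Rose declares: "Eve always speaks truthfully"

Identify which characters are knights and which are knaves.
Kate is a knave.
Eve is a knave.
Rose is a knave.

Verification:
- Kate (knave) says "Eve tells the truth" - this is FALSE (a lie) because Eve is a knave.
- Eve (knave) says "Either Kate or Rose is a knight, but not both" - this is FALSE (a lie) because Kate is a knave and Rose is a knave.
- Rose (knave) says "Eve always speaks truthfully" - this is FALSE (a lie) because Eve is a knave.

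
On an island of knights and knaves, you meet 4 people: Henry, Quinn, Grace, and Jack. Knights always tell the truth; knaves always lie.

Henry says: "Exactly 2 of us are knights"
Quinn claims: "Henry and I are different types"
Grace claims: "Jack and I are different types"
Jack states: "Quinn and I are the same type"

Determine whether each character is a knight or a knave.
Henry is a knave.
Quinn is a knight.
Grace is a knave.
Jack is a knave.

Verification:
- Henry (knave) says "Exactly 2 of us are knights" - this is FALSE (a lie) because there are 1 knights.
- Quinn (knight) says "Henry and I are different types" - this is TRUE because Quinn is a knight and Henry is a knave.
- Grace (knave) says "Jack and I are different types" - this is FALSE (a lie) because Grace is a knave and Jack is a knave.
- Jack (knave) says "Quinn and I are the same type" - this is FALSE (a lie) because Jack is a knave and Quinn is a knight.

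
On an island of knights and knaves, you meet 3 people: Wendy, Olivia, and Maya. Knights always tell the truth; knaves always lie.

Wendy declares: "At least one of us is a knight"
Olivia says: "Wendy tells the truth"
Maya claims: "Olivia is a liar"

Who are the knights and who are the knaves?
Wendy is a knight.
Olivia is a knight.
Maya is a knave.

Verification:
- Wendy (knight) says "At least one of us is a knight" - this is TRUE because Wendy and Olivia are knights.
- Olivia (knight) says "Wendy tells the truth" - this is TRUE because Wendy is a knight.
- Maya (knave) says "Olivia is a liar" - this is FALSE (a lie) because Olivia is a knight.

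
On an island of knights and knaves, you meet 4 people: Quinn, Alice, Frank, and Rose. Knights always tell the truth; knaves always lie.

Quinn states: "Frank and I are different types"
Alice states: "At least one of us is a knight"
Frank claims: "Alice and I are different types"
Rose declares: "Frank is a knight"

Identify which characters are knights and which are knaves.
Quinn is a knave.
Alice is a knave.
Frank is a knave.
Rose is a knave.

Verification:
- Quinn (knave) says "Frank and I are different types" - this is FALSE (a lie) because Quinn is a knave and Frank is a knave.
- Alice (knave) says "At least one of us is a knight" - this is FALSE (a lie) because no one is a knight.
- Frank (knave) says "Alice and I are different types" - this is FALSE (a lie) because Frank is a knave and Alice is a knave.
- Rose (knave) says "Frank is a knight" - this is FALSE (a lie) because Frank is a knave.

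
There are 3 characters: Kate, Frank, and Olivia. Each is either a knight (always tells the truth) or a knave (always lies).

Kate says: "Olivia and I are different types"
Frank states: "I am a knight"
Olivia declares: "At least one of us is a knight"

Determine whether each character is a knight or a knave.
Kate is a knave.
Frank is a knave.
Olivia is a knave.

Verification:
- Kate (knave) says "Olivia and I are different types" - this is FALSE (a lie) because Kate is a knave and Olivia is a knave.
- Frank (knave) says "I am a knight" - this is FALSE (a lie) because Frank is a knave.
- Olivia (knave) says "At least one of us is a knight" - this is FALSE (a lie) because no one is a knight.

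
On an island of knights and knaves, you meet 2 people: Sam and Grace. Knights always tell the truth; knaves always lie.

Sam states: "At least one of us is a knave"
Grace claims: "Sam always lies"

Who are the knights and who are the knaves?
Sam is a knight.
Grace is a knave.

Verification:
- Sam (knight) says "At least one of us is a knave" - this is TRUE because Grace is a knave.
- Grace (knave) says "Sam always lies" - this is FALSE (a lie) because Sam is a knight.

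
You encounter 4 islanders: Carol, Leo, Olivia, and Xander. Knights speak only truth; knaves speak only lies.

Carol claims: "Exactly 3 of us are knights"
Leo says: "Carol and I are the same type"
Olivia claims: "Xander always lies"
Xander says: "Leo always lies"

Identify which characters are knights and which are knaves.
Carol is a knight.
Leo is a knight.
Olivia is a knight.
Xander is a knave.

Verification:
- Carol (knight) says "Exactly 3 of us are knights" - this is TRUE because there are 3 knights.
- Leo (knight) says "Carol and I are the same type" - this is TRUE because Leo is a knight and Carol is a knight.
- Olivia (knight) says "Xander always lies" - this is TRUE because Xander is a knave.
- Xander (knave) says "Leo always lies" - this is FALSE (a lie) because Leo is a knight.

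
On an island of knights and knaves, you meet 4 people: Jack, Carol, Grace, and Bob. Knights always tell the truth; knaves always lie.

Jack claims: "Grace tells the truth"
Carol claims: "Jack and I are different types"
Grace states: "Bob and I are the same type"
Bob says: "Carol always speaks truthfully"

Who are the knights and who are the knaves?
Jack is a knave.
Carol is a knight.
Grace is a knave.
Bob is a knight.

Verification:
- Jack (knave) says "Grace tells the truth" - this is FALSE (a lie) because Grace is a knave.
- Carol (knight) says "Jack and I are different types" - this is TRUE because Carol is a knight and Jack is a knave.
- Grace (knave) says "Bob and I are the same type" - this is FALSE (a lie) because Grace is a knave and Bob is a knight.
- Bob (knight) says "Carol always speaks truthfully" - this is TRUE because Carol is a knight.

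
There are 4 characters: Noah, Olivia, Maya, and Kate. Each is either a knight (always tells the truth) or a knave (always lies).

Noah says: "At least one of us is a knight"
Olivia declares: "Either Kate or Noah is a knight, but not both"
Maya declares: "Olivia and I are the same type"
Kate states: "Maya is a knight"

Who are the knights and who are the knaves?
Noah is a knight.
Olivia is a knight.
Maya is a knave.
Kate is a knave.

Verification:
- Noah (knight) says "At least one of us is a knight" - this is TRUE because Noah and Olivia are knights.
- Olivia (knight) says "Either Kate or Noah is a knight, but not both" - this is TRUE because Kate is a knave and Noah is a knight.
- Maya (knave) says "Olivia and I are the same type" - this is FALSE (a lie) because Maya is a knave and Olivia is a knight.
- Kate (knave) says "Maya is a knight" - this is FALSE (a lie) because Maya is a knave.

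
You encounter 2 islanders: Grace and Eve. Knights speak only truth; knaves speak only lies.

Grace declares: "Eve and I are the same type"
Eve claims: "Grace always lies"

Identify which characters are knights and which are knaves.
Grace is a knave.
Eve is a knight.

Verification:
- Grace (knave) says "Eve and I are the same type" - this is FALSE (a lie) because Grace is a knave and Eve is a knight.
- Eve (knight) says "Grace always lies" - this is TRUE because Grace is a knave.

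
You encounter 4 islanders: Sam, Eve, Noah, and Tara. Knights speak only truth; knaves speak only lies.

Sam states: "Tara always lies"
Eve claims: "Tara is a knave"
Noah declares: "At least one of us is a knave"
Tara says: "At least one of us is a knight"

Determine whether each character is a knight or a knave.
Sam is a knave.
Eve is a knave.
Noah is a knight.
Tara is a knight.

Verification:
- Sam (knave) says "Tara always lies" - this is FALSE (a lie) because Tara is a knight.
- Eve (knave) says "Tara is a knave" - this is FALSE (a lie) because Tara is a knight.
- Noah (knight) says "At least one of us is a knave" - this is TRUE because Sam and Eve are knaves.
- Tara (knight) says "At least one of us is a knight" - this is TRUE because Noah and Tara are knights.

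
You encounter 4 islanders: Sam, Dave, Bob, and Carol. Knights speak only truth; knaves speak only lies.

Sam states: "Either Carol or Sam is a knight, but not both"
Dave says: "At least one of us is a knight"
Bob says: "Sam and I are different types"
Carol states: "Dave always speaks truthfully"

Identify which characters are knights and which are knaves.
Sam is a knave.
Dave is a knave.
Bob is a knave.
Carol is a knave.

Verification:
- Sam (knave) says "Either Carol or Sam is a knight, but not both" - this is FALSE (a lie) because Carol is a knave and Sam is a knave.
- Dave (knave) says "At least one of us is a knight" - this is FALSE (a lie) because no one is a knight.
- Bob (knave) says "Sam and I are different types" - this is FALSE (a lie) because Bob is a knave and Sam is a knave.
- Carol (knave) says "Dave always speaks truthfully" - this is FALSE (a lie) because Dave is a knave.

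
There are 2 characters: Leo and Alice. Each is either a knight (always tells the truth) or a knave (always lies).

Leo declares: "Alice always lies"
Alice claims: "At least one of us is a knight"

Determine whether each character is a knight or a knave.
Leo is a knave.
Alice is a knight.

Verification:
- Leo (knave) says "Alice always lies" - this is FALSE (a lie) because Alice is a knight.
- Alice (knight) says "At least one of us is a knight" - this is TRUE because Alice is a knight.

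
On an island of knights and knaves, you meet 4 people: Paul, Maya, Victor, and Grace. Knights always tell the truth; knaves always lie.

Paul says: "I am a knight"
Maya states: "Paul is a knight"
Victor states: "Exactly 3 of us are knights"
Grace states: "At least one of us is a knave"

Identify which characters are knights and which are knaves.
Paul is a knave.
Maya is a knave.
Victor is a knave.
Grace is a knight.

Verification:
- Paul (knave) says "I am a knight" - this is FALSE (a lie) because Paul is a knave.
- Maya (knave) says "Paul is a knight" - this is FALSE (a lie) because Paul is a knave.
- Victor (knave) says "Exactly 3 of us are knights" - this is FALSE (a lie) because there are 1 knights.
- Grace (knight) says "At least one of us is a knave" - this is TRUE because Paul, Maya, and Victor are knaves.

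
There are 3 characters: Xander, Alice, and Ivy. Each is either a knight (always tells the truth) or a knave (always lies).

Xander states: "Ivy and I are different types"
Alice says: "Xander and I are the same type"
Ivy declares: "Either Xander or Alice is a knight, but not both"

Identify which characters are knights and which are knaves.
Xander is a knight.
Alice is a knight.
Ivy is a knave.

Verification:
- Xander (knight) says "Ivy and I are different types" - this is TRUE because Xander is a knight and Ivy is a knave.
- Alice (knight) says "Xander and I are the same type" - this is TRUE because Alice is a knight and Xander is a knight.
- Ivy (knave) says "Either Xander or Alice is a knight, but not both" - this is FALSE (a lie) because Xander is a knight and Alice is a knight.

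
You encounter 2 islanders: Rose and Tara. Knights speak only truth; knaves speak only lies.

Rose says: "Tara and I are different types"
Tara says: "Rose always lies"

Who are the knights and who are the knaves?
Rose is a knight.
Tara is a knave.

Verification:
- Rose (knight) says "Tara and I are different types" - this is TRUE because Rose is a knight and Tara is a knave.
- Tara (knave) says "Rose always lies" - this is FALSE (a lie) because Rose is a knight.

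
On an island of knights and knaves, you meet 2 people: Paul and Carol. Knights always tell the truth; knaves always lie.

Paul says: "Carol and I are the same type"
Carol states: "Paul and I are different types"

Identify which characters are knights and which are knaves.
Paul is a knave.
Carol is a knight.

Verification:
- Paul (knave) says "Carol and I are the same type" - this is FALSE (a lie) because Paul is a knave and Carol is a knight.
- Carol (knight) says "Paul and I are different types" - this is TRUE because Carol is a knight and Paul is a knave.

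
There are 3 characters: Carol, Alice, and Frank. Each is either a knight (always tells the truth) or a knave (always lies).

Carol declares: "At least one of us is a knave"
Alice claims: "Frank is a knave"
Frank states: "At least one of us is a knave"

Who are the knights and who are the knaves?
Carol is a knight.
Alice is a knave.
Frank is a knight.

Verification:
- Carol (knight) says "At least one of us is a knave" - this is TRUE because Alice is a knave.
- Alice (knave) says "Frank is a knave" - this is FALSE (a lie) because Frank is a knight.
- Frank (knight) says "At least one of us is a knave" - this is TRUE because Alice is a knave.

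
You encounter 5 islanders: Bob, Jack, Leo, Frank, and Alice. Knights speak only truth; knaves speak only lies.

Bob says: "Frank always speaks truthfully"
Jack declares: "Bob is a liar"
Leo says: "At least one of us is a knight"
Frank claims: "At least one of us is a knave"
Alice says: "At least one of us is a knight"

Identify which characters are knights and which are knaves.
Bob is a knight.
Jack is a knave.
Leo is a knight.
Frank is a knight.
Alice is a knight.

Verification:
- Bob (knight) says "Frank always speaks truthfully" - this is TRUE because Frank is a knight.
- Jack (knave) says "Bob is a liar" - this is FALSE (a lie) because Bob is a knight.
- Leo (knight) says "At least one of us is a knight" - this is TRUE because Bob, Leo, Frank, and Alice are knights.
- Frank (knight) says "At least one of us is a knave" - this is TRUE because Jack is a knave.
- Alice (knight) says "At least one of us is a knight" - this is TRUE because Bob, Leo, Frank, and Alice are knights.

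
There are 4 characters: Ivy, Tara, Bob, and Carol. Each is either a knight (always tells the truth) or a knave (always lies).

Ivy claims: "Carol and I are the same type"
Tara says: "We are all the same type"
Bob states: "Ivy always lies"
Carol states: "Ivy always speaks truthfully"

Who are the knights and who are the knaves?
Ivy is a knight.
Tara is a knave.
Bob is a knave.
Carol is a knight.

Verification:
- Ivy (knight) says "Carol and I are the same type" - this is TRUE because Ivy is a knight and Carol is a knight.
- Tara (knave) says "We are all the same type" - this is FALSE (a lie) because Ivy and Carol are knights and Tara and Bob are knaves.
- Bob (knave) says "Ivy always lies" - this is FALSE (a lie) because Ivy is a knight.
- Carol (knight) says "Ivy always speaks truthfully" - this is TRUE because Ivy is a knight.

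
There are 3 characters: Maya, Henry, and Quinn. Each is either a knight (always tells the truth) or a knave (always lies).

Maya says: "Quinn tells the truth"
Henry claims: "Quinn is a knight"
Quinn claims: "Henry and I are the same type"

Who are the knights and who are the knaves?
Maya is a knight.
Henry is a knight.
Quinn is a knight.

Verification:
- Maya (knight) says "Quinn tells the truth" - this is TRUE because Quinn is a knight.
- Henry (knight) says "Quinn is a knight" - this is TRUE because Quinn is a knight.
- Quinn (knight) says "Henry and I are the same type" - this is TRUE because Quinn is a knight and Henry is a knight.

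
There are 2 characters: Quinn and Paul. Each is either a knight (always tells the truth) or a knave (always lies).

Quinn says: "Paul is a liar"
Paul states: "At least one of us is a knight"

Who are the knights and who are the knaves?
Quinn is a knave.
Paul is a knight.

Verification:
- Quinn (knave) says "Paul is a liar" - this is FALSE (a lie) because Paul is a knight.
- Paul (knight) says "At least one of us is a knight" - this is TRUE because Paul is a knight.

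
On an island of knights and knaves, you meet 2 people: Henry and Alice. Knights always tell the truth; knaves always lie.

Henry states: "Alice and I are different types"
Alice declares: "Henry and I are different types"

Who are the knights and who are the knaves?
Henry is a knave.
Alice is a knave.

Verification:
- Henry (knave) says "Alice and I are different types" - this is FALSE (a lie) because Henry is a knave and Alice is a knave.
- Alice (knave) says "Henry and I are different types" - this is FALSE (a lie) because Alice is a knave and Henry is a knave.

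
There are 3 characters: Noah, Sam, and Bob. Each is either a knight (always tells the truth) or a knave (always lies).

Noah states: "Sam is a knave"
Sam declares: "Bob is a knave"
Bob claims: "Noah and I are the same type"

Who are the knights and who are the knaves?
Noah is a knight.
Sam is a knave.
Bob is a knight.

Verification:
- Noah (knight) says "Sam is a knave" - this is TRUE because Sam is a knave.
- Sam (knave) says "Bob is a knave" - this is FALSE (a lie) because Bob is a knight.
- Bob (knight) says "Noah and I are the same type" - this is TRUE because Bob is a knight and Noah is a knight.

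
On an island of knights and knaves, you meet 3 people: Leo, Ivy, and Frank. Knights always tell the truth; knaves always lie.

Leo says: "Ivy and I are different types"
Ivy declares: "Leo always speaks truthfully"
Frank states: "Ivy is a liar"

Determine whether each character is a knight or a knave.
Leo is a knave.
Ivy is a knave.
Frank is a knight.

Verification:
- Leo (knave) says "Ivy and I are different types" - this is FALSE (a lie) because Leo is a knave and Ivy is a knave.
- Ivy (knave) says "Leo always speaks truthfully" - this is FALSE (a lie) because Leo is a knave.
- Frank (knight) says "Ivy is a liar" - this is TRUE because Ivy is a knave.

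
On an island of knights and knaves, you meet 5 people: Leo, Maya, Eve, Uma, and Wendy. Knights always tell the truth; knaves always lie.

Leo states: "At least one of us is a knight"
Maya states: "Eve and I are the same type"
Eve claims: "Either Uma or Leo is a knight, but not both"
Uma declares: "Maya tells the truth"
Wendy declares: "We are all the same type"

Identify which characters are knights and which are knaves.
Leo is a knight.
Maya is a knave.
Eve is a knight.
Uma is a knave.
Wendy is a knave.

Verification:
- Leo (knight) says "At least one of us is a knight" - this is TRUE because Leo and Eve are knights.
- Maya (knave) says "Eve and I are the same type" - this is FALSE (a lie) because Maya is a knave and Eve is a knight.
- Eve (knight) says "Either Uma or Leo is a knight, but not both" - this is TRUE because Uma is a knave and Leo is a knight.
- Uma (knave) says "Maya tells the truth" - this is FALSE (a lie) because Maya is a knave.
- Wendy (knave) says "We are all the same type" - this is FALSE (a lie) because Leo and Eve are knights and Maya, Uma, and Wendy are knaves.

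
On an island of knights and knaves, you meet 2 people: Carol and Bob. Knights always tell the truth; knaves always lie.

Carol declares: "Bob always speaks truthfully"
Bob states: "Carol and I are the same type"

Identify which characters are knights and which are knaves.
Carol is a knight.
Bob is a knight.

Verification:
- Carol (knight) says "Bob always speaks truthfully" - this is TRUE because Bob is a knight.
- Bob (knight) says "Carol and I are the same type" - this is TRUE because Bob is a knight and Carol is a knight.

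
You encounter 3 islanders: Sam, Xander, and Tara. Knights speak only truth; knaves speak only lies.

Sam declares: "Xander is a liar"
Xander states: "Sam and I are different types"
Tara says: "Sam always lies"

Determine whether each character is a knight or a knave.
Sam is a knave.
Xander is a knight.
Tara is a knight.

Verification:
- Sam (knave) says "Xander is a liar" - this is FALSE (a lie) because Xander is a knight.
- Xander (knight) says "Sam and I are different types" - this is TRUE because Xander is a knight and Sam is a knave.
- Tara (knight) says "Sam always lies" - this is TRUE because Sam is a knave.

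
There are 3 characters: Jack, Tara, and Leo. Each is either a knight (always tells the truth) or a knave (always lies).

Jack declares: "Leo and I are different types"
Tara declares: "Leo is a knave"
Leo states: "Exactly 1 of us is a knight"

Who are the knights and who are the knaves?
Jack is a knight.
Tara is a knight.
Leo is a knave.

Verification:
- Jack (knight) says "Leo and I are different types" - this is TRUE because Jack is a knight and Leo is a knave.
- Tara (knight) says "Leo is a knave" - this is TRUE because Leo is a knave.
- Leo (knave) says "Exactly 1 of us is a knight" - this is FALSE (a lie) because there are 2 knights.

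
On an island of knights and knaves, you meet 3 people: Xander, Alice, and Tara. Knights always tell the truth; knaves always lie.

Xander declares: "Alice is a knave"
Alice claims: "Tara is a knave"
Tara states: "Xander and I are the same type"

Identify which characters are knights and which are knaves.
Xander is a knight.
Alice is a knave.
Tara is a knight.

Verification:
- Xander (knight) says "Alice is a knave" - this is TRUE because Alice is a knave.
- Alice (knave) says "Tara is a knave" - this is FALSE (a lie) because Tara is a knight.
- Tara (knight) says "Xander and I are the same type" - this is TRUE because Tara is a knight and Xander is a knight.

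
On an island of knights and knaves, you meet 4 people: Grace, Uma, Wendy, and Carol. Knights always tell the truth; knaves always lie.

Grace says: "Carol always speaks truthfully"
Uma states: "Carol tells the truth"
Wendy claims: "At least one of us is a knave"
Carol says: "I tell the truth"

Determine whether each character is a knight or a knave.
Grace is a knave.
Uma is a knave.
Wendy is a knight.
Carol is a knave.

Verification:
- Grace (knave) says "Carol always speaks truthfully" - this is FALSE (a lie) because Carol is a knave.
- Uma (knave) says "Carol tells the truth" - this is FALSE (a lie) because Carol is a knave.
- Wendy (knight) says "At least one of us is a knave" - this is TRUE because Grace, Uma, and Carol are knaves.
- Carol (knave) says "I tell the truth" - this is FALSE (a lie) because Carol is a knave.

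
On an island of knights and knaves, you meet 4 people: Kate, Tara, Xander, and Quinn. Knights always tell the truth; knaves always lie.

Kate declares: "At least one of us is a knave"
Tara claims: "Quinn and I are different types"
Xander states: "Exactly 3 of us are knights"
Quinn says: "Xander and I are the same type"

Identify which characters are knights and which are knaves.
Kate is a knight.
Tara is a knight.
Xander is a knight.
Quinn is a knave.

Verification:
- Kate (knight) says "At least one of us is a knave" - this is TRUE because Quinn is a knave.
- Tara (knight) says "Quinn and I are different types" - this is TRUE because Tara is a knight and Quinn is a knave.
- Xander (knight) says "Exactly 3 of us are knights" - this is TRUE because there are 3 knights.
- Quinn (knave) says "Xander and I are the same type" - this is FALSE (a lie) because Quinn is a knave and Xander is a knight.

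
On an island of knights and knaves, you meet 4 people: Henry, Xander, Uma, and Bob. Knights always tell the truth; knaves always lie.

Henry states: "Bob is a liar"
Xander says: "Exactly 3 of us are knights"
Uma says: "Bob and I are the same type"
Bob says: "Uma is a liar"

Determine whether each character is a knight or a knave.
Henry is a knave.
Xander is a knave.
Uma is a knave.
Bob is a knight.

Verification:
- Henry (knave) says "Bob is a liar" - this is FALSE (a lie) because Bob is a knight.
- Xander (knave) says "Exactly 3 of us are knights" - this is FALSE (a lie) because there are 1 knights.
- Uma (knave) says "Bob and I are the same type" - this is FALSE (a lie) because Uma is a knave and Bob is a knight.
- Bob (knight) says "Uma is a liar" - this is TRUE because Uma is a knave.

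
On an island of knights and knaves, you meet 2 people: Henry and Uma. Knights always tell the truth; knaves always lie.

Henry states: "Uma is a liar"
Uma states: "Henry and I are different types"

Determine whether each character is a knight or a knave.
Henry is a knave.
Uma is a knight.

Verification:
- Henry (knave) says "Uma is a liar" - this is FALSE (a lie) because Uma is a knight.
- Uma (knight) says "Henry and I are different types" - this is TRUE because Uma is a knight and Henry is a knave.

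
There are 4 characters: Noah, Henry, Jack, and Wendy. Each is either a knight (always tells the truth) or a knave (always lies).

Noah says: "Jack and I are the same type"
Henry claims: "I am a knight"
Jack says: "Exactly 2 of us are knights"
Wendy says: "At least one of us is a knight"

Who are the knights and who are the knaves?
Noah is a knave.
Henry is a knave.
Jack is a knight.
Wendy is a knight.

Verification:
- Noah (knave) says "Jack and I are the same type" - this is FALSE (a lie) because Noah is a knave and Jack is a knight.
- Henry (knave) says "I am a knight" - this is FALSE (a lie) because Henry is a knave.
- Jack (knight) says "Exactly 2 of us are knights" - this is TRUE because there are 2 knights.
- Wendy (knight) says "At least one of us is a knight" - this is TRUE because Jack and Wendy are knights.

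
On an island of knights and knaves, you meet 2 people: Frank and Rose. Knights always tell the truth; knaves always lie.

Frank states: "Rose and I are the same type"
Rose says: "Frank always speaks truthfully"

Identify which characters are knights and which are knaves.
Frank is a knight.
Rose is a knight.

Verification:
- Frank (knight) says "Rose and I are the same type" - this is TRUE because Frank is a knight and Rose is a knight.
- Rose (knight) says "Frank always speaks truthfully" - this is TRUE because Frank is a knight.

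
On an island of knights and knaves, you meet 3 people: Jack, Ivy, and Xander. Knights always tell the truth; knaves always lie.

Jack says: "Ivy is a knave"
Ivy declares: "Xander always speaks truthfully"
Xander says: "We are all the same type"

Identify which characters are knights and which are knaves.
Jack is a knight.
Ivy is a knave.
Xander is a knave.

Verification:
- Jack (knight) says "Ivy is a knave" - this is TRUE because Ivy is a knave.
- Ivy (knave) says "Xander always speaks truthfully" - this is FALSE (a lie) because Xander is a knave.
- Xander (knave) says "We are all the same type" - this is FALSE (a lie) because Jack is a knight and Ivy and Xander are knaves.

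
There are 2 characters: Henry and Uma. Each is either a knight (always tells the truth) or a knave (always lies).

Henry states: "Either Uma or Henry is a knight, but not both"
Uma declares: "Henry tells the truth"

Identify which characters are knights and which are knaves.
Henry is a knave.
Uma is a knave.

Verification:
- Henry (knave) says "Either Uma or Henry is a knight, but not both" - this is FALSE (a lie) because Uma is a knave and Henry is a knave.
- Uma (knave) says "Henry tells the truth" - this is FALSE (a lie) because Henry is a knave.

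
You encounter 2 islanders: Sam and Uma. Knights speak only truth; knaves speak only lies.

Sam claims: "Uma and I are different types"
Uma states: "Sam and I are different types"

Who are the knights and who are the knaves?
Sam is a knave.
Uma is a knave.

Verification:
- Sam (knave) says "Uma and I are different types" - this is FALSE (a lie) because Sam is a knave and Uma is a knave.
- Uma (knave) says "Sam and I are different types" - this is FALSE (a lie) because Uma is a knave and Sam is a knave.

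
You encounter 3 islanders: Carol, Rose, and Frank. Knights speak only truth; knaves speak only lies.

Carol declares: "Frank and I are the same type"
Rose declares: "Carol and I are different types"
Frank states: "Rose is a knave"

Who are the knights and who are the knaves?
Carol is a knave.
Rose is a knave.
Frank is a knight.

Verification:
- Carol (knave) says "Frank and I are the same type" - this is FALSE (a lie) because Carol is a knave and Frank is a knight.
- Rose (knave) says "Carol and I are different types" - this is FALSE (a lie) because Rose is a knave and Carol is a knave.
- Frank (knight) says "Rose is a knave" - this is TRUE because Rose is a knave.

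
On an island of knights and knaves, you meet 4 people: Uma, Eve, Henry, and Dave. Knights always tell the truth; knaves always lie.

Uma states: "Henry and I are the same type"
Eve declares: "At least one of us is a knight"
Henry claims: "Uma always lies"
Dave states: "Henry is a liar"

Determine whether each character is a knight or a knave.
Uma is a knave.
Eve is a knight.
Henry is a knight.
Dave is a knave.

Verification:
- Uma (knave) says "Henry and I are the same type" - this is FALSE (a lie) because Uma is a knave and Henry is a knight.
- Eve (knight) says "At least one of us is a knight" - this is TRUE because Eve and Henry are knights.
- Henry (knight) says "Uma always lies" - this is TRUE because Uma is a knave.
- Dave (knave) says "Henry is a liar" - this is FALSE (a lie) because Henry is a knight.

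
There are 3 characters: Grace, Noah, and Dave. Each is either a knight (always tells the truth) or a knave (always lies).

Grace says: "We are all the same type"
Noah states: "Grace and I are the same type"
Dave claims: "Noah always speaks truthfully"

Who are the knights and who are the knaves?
Grace is a knight.
Noah is a knight.
Dave is a knight.

Verification:
- Grace (knight) says "We are all the same type" - this is TRUE because Grace, Noah, and Dave are knights.
- Noah (knight) says "Grace and I are the same type" - this is TRUE because Noah is a knight and Grace is a knight.
- Dave (knight) says "Noah always speaks truthfully" - this is TRUE because Noah is a knight.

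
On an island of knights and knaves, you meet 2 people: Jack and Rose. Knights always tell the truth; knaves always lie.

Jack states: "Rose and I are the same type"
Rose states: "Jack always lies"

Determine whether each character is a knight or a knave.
Jack is a knave.
Rose is a knight.

Verification:
- Jack (knave) says "Rose and I are the same type" - this is FALSE (a lie) because Jack is a knave and Rose is a knight.
- Rose (knight) says "Jack always lies" - this is TRUE because Jack is a knave.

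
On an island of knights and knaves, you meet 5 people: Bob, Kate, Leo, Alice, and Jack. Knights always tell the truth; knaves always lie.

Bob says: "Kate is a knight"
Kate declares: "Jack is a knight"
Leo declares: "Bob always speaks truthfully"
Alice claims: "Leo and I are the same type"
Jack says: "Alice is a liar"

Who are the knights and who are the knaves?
Bob is a knight.
Kate is a knight.
Leo is a knight.
Alice is a knave.
Jack is a knight.

Verification:
- Bob (knight) says "Kate is a knight" - this is TRUE because Kate is a knight.
- Kate (knight) says "Jack is a knight" - this is TRUE because Jack is a knight.
- Leo (knight) says "Bob always speaks truthfully" - this is TRUE because Bob is a knight.
- Alice (knave) says "Leo and I are the same type" - this is FALSE (a lie) because Alice is a knave and Leo is a knight.
- Jack (knight) says "Alice is a liar" - this is TRUE because Alice is a knave.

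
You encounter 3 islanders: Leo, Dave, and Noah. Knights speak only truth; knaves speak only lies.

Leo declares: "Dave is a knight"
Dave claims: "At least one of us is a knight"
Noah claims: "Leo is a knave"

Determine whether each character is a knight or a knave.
Leo is a knight.
Dave is a knight.
Noah is a knave.

Verification:
- Leo (knight) says "Dave is a knight" - this is TRUE because Dave is a knight.
- Dave (knight) says "At least one of us is a knight" - this is TRUE because Leo and Dave are knights.
- Noah (knave) says "Leo is a knave" - this is FALSE (a lie) because Leo is a knight.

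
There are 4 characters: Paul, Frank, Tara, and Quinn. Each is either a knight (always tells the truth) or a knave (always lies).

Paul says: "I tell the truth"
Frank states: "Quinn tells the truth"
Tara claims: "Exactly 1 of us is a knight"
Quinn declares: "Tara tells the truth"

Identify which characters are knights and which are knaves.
Paul is a knave.
Frank is a knave.
Tara is a knave.
Quinn is a knave.

Verification:
- Paul (knave) says "I tell the truth" - this is FALSE (a lie) because Paul is a knave.
- Frank (knave) says "Quinn tells the truth" - this is FALSE (a lie) because Quinn is a knave.
- Tara (knave) says "Exactly 1 of us is a knight" - this is FALSE (a lie) because there are 0 knights.
- Quinn (knave) says "Tara tells the truth" - this is FALSE (a lie) because Tara is a knave.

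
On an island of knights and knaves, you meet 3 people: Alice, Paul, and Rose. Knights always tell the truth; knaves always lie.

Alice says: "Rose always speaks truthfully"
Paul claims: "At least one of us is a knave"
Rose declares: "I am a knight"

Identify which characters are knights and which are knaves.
Alice is a knave.
Paul is a knight.
Rose is a knave.

Verification:
- Alice (knave) says "Rose always speaks truthfully" - this is FALSE (a lie) because Rose is a knave.
- Paul (knight) says "At least one of us is a knave" - this is TRUE because Alice and Rose are knaves.
- Rose (knave) says "I am a knight" - this is FALSE (a lie) because Rose is a knave.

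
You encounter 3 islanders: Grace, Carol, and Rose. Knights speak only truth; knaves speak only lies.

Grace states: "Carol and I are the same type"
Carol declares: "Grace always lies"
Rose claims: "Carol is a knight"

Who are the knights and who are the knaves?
Grace is a knave.
Carol is a knight.
Rose is a knight.

Verification:
- Grace (knave) says "Carol and I are the same type" - this is FALSE (a lie) because Grace is a knave and Carol is a knight.
- Carol (knight) says "Grace always lies" - this is TRUE because Grace is a knave.
- Rose (knight) says "Carol is a knight" - this is TRUE because Carol is a knight.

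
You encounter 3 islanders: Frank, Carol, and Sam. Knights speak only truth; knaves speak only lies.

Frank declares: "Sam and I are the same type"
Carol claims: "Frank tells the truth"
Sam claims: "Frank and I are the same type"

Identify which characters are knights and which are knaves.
Frank is a knight.
Carol is a knight.
Sam is a knight.

Verification:
- Frank (knight) says "Sam and I are the same type" - this is TRUE because Frank is a knight and Sam is a knight.
- Carol (knight) says "Frank tells the truth" - this is TRUE because Frank is a knight.
- Sam (knight) says "Frank and I are the same type" - this is TRUE because Sam is a knight and Frank is a knight.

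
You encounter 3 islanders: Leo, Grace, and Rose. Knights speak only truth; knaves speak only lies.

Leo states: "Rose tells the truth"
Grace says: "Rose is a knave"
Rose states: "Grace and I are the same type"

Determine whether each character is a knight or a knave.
Leo is a knave.
Grace is a knight.
Rose is a knave.

Verification:
- Leo (knave) says "Rose tells the truth" - this is FALSE (a lie) because Rose is a knave.
- Grace (knight) says "Rose is a knave" - this is TRUE because Rose is a knave.
- Rose (knave) says "Grace and I are the same type" - this is FALSE (a lie) because Rose is a knave and Grace is a knight.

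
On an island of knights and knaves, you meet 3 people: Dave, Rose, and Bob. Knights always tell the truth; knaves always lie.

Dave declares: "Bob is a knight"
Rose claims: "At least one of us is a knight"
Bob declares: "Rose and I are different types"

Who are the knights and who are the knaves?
Dave is a knave.
Rose is a knave.
Bob is a knave.

Verification:
- Dave (knave) says "Bob is a knight" - this is FALSE (a lie) because Bob is a knave.
- Rose (knave) says "At least one of us is a knight" - this is FALSE (a lie) because no one is a knight.
- Bob (knave) says "Rose and I are different types" - this is FALSE (a lie) because Bob is a knave and Rose is a knave.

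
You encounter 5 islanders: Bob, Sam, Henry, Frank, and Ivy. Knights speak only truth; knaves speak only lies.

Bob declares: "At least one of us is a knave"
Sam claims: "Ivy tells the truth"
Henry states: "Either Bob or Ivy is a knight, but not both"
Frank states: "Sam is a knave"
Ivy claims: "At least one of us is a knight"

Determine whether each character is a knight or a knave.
Bob is a knight.
Sam is a knight.
Henry is a knave.
Frank is a knave.
Ivy is a knight.

Verification:
- Bob (knight) says "At least one of us is a knave" - this is TRUE because Henry and Frank are knaves.
- Sam (knight) says "Ivy tells the truth" - this is TRUE because Ivy is a knight.
- Henry (knave) says "Either Bob or Ivy is a knight, but not both" - this is FALSE (a lie) because Bob is a knight and Ivy is a knight.
- Frank (knave) says "Sam is a knave" - this is FALSE (a lie) because Sam is a knight.
- Ivy (knight) says "At least one of us is a knight" - this is TRUE because Bob, Sam, and Ivy are knights.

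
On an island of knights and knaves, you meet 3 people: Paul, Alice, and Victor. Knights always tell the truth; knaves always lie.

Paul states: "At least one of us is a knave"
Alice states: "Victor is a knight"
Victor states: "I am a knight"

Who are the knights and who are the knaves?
Paul is a knight.
Alice is a knave.
Victor is a knave.

Verification:
- Paul (knight) says "At least one of us is a knave" - this is TRUE because Alice and Victor are knaves.
- Alice (knave) says "Victor is a knight" - this is FALSE (a lie) because Victor is a knave.
- Victor (knave) says "I am a knight" - this is FALSE (a lie) because Victor is a knave.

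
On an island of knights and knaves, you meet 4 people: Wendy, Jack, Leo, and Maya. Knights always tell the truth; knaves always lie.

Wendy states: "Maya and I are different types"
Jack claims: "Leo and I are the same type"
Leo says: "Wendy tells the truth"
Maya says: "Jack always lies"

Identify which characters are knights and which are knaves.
Wendy is a knight.
Jack is a knight.
Leo is a knight.
Maya is a knave.

Verification:
- Wendy (knight) says "Maya and I are different types" - this is TRUE because Wendy is a knight and Maya is a knave.
- Jack (knight) says "Leo and I are the same type" - this is TRUE because Jack is a knight and Leo is a knight.
- Leo (knight) says "Wendy tells the truth" - this is TRUE because Wendy is a knight.
- Maya (knave) says "Jack always lies" - this is FALSE (a lie) because Jack is a knight.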